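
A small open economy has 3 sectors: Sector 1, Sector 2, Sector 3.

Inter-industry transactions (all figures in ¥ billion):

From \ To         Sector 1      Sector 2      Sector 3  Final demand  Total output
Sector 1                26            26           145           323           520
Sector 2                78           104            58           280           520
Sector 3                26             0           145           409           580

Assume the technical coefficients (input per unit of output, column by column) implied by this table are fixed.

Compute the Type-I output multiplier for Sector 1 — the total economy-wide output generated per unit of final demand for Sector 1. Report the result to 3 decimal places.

Technical coefficients a_ij = z_ij / X_j:
  a_11 = 26/520 = 0.05, a_21 = 78/520 = 0.15, a_31 = 26/520 = 0.05
  a_12 = 26/520 = 0.05, a_22 = 104/520 = 0.20, a_32 = 0/520 = 0.00
  a_13 = 145/580 = 0.25, a_23 = 58/580 = 0.10, a_33 = 145/580 = 0.25
I − A =
  [   0.95    -0.05    -0.25]
  [  -0.15     0.80    -0.10]
  [  -0.05     0.00     0.75]
Cofactors of I−A, C_ij = (−1)^(i+j)·(minor ij) (rows/columns in the sector order above):
  C_11 = (0.80)(0.75) − (-0.10)(0.00) = 0.6000
  C_12 = −[(-0.15)(0.75) − (-0.10)(-0.05)] = 0.1175
  C_13 = (-0.15)(0.00) − (0.80)(-0.05) = 0.0400
  C_21 = −[(-0.05)(0.75) − (-0.25)(0.00)] = 0.0375
  C_22 = (0.95)(0.75) − (-0.25)(-0.05) = 0.7000
  C_23 = −[(0.95)(0.00) − (-0.05)(-0.05)] = 0.0025
  C_31 = (-0.05)(-0.10) − (-0.25)(0.80) = 0.2050
  C_32 = −[(0.95)(-0.10) − (-0.25)(-0.15)] = 0.1325
  C_33 = (0.95)(0.80) − (-0.05)(-0.15) = 0.7525
det(I−A) = Σ_j (I−A)_1j·C_1j = (0.95)(0.6000) + (-0.05)(0.1175) + (-0.25)(0.0400) = 0.554125
adj(I−A) = Cᵀ =
  [ 0.6000   0.0375   0.2050]
  [ 0.1175   0.7000   0.1325]
  [ 0.0400   0.0025   0.7525]
(I − A)⁻¹ = adj(I−A) / det(I−A) ≈
  [   1.0828     0.0677     0.3700]
  [   0.2120     1.2633     0.2391]
  [   0.0722     0.0045     1.3580]
The output multiplier for sector j is the column-j sum of the Leontief inverse (I − A)⁻¹ = adj(I−A) / det(I−A).
Column 1 of adj(I−A): (0.6000, 0.1175, 0.0400); det(I−A) = 0.554125.
m_1 = (0.6000 + 0.1175 + 0.0400) / 0.554125 = 0.7575 / 0.554125 ≈ 1.367.

m_1 = 1.367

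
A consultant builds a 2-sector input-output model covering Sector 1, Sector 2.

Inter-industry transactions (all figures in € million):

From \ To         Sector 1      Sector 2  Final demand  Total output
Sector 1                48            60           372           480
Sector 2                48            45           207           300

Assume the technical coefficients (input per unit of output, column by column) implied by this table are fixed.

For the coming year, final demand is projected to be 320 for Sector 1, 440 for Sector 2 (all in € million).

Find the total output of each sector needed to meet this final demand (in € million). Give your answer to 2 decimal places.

Technical coefficients a_ij = z_ij / X_j:
  a_11 = 48/480 = 0.10, a_21 = 48/480 = 0.10
  a_12 = 60/300 = 0.20, a_22 = 45/300 = 0.15
I − A =
  [   0.90    -0.20]
  [  -0.10     0.85]
det(I−A) = (0.90)(0.85) − (-0.20)(-0.10) = 0.7450
adj(I−A) = [[0.85, 0.20], [0.10, 0.90]]
(I − A)⁻¹ = adj(I−A) / det(I−A) ≈
  [   1.1409     0.2685]
  [   0.1342     1.2081]
x = (I − A)⁻¹ d = adj(I−A)·d / det(I−A), with det(I−A) = 0.7450:
  x_1 = (0.85·320 + 0.20·440) / 0.7450 = 360.00 / 0.7450 ≈ 483.22
  x_2 = (0.10·320 + 0.90·440) / 0.7450 = 428.00 / 0.7450 ≈ 574.50

x_1 = 483.22, x_2 = 574.50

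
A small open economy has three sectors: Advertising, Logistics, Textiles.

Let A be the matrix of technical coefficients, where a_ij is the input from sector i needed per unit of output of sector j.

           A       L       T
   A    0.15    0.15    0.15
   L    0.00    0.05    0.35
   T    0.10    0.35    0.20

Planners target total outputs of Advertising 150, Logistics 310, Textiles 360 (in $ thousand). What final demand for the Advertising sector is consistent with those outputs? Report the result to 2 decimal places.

I − A =
  [   0.85    -0.15    -0.15]
  [   0.00     0.95    -0.35]
  [  -0.10    -0.35     0.80]
d = (I − A) x:
  d_A = (+0.85)·150 + (-0.15)·310 + (-0.15)·360 = 27.00
  d_L = (+0.00)·150 + (+0.95)·310 + (-0.35)·360 = 168.50
  d_T = (-0.10)·150 + (-0.35)·310 + (+0.80)·360 = 164.50

d_A = 27.00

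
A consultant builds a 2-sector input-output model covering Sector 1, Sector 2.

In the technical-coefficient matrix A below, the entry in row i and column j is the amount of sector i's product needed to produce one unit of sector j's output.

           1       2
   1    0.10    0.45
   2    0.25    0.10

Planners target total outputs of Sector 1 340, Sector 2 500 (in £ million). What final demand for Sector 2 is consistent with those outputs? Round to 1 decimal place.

I − A =
  [   0.90    -0.45]
  [  -0.25     0.90]
d = (I − A) x:
  d_1 = (+0.90)·340 + (-0.45)·500 = 81.0
  d_2 = (-0.25)·340 + (+0.90)·500 = 365.0

d_2 = 365.0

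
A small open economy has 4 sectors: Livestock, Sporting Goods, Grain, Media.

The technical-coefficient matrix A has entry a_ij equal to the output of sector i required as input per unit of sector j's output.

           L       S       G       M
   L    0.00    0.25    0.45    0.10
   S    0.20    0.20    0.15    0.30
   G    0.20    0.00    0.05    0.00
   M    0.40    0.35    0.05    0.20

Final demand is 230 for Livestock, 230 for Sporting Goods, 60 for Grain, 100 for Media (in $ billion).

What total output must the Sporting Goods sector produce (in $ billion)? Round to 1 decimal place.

x_S = 747.3

I − A =
  [   1.00    -0.25    -0.45    -0.10]
  [  -0.20     0.80    -0.15    -0.30]
  [  -0.20     0.00     0.95     0.00]
  [  -0.40    -0.35    -0.05     0.80]
Compute the cofactors C_ij = (−1)^(i+j)·(3×3 minor ij) of I−A; the adjugate is their transpose:
adj(I−A) = Cᵀ =
  [ 0.50825   0.22325   0.28375   0.14725]
  [ 0.29300   0.64900   0.25600   0.28000]
  [ 0.10700   0.04700   0.42600   0.03100]
  [ 0.38900   0.39850   0.28050   0.63300]
det(I−A) = Σ_j (I−A)_1j·C_1j = (1.00)(0.50825) + (-0.25)(0.29300) + (-0.45)(0.10700) + (-0.10)(0.38900) = 0.34795
(I − A)⁻¹ = adj(I−A) / det(I−A) ≈
  [   1.4607     0.6416     0.8155     0.4232]
  [   0.8421     1.8652     0.7357     0.8047]
  [   0.3075     0.1351     1.2243     0.0891]
  [   1.1180     1.1453     0.8062     1.8192]
x = (I − A)⁻¹ d = adj(I−A)·d / det(I−A), with det(I−A) = 0.34795:
  x_L = (0.50825·230 + 0.22325·230 + 0.28375·60 + 0.14725·100) / 0.34795 = 199.995 / 0.34795 ≈ 574.8
  x_S = (0.29300·230 + 0.64900·230 + 0.25600·60 + 0.28000·100) / 0.34795 = 260.02 / 0.34795 ≈ 747.3
  x_G = (0.10700·230 + 0.04700·230 + 0.42600·60 + 0.03100·100) / 0.34795 = 64.08 / 0.34795 ≈ 184.2
  x_M = (0.38900·230 + 0.39850·230 + 0.28050·60 + 0.63300·100) / 0.34795 = 261.255 / 0.34795 ≈ 750.8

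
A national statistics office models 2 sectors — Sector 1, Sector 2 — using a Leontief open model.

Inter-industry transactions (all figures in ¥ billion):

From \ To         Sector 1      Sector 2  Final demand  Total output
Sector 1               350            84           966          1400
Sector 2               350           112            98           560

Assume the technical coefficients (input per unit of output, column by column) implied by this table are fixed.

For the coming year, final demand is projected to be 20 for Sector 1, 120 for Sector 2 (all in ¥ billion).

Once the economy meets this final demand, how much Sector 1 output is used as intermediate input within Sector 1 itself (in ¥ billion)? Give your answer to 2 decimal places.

z_11 = 15.11

Technical coefficients a_ij = z_ij / X_j:
  a_11 = 350/1400 = 0.25, a_21 = 350/1400 = 0.25
  a_12 = 84/560 = 0.15, a_22 = 112/560 = 0.20
I − A =
  [   0.75    -0.15]
  [  -0.25     0.80]
det(I−A) = (0.75)(0.80) − (-0.15)(-0.25) = 0.5625
adj(I−A) = [[0.80, 0.15], [0.25, 0.75]]
(I − A)⁻¹ = adj(I−A) / det(I−A) ≈
  [   1.4222     0.2667]
  [   0.4444     1.3333]
First solve x = (I − A)⁻¹ d = adj(I−A)·d / det(I−A); in particular x_1 = (0.80·20 + 0.15·120) / 0.5625 = 34.00 / 0.5625 ≈ 60.4444.
Intermediate flow from 1 to 1: z_11 = a_11 · x_1 = 0.25 × 34.00 / 0.5625 = 8.50 / 0.5625 ≈ 15.11.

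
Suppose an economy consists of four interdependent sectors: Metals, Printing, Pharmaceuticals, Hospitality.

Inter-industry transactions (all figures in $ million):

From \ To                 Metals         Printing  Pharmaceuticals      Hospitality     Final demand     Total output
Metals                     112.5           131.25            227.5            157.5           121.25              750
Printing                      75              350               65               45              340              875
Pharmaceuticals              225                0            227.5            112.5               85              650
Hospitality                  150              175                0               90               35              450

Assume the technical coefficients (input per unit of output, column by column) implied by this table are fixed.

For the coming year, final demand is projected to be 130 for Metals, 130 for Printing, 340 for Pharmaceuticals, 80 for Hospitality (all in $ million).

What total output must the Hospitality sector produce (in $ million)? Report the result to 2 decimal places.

x_4 = 499.50

Technical coefficients a_ij = z_ij / X_j:
  a_11 = 112.5/750 = 0.15, a_21 = 75/750 = 0.10, a_31 = 225/750 = 0.30, a_41 = 150/750 = 0.20
  a_12 = 131.25/875 = 0.15, a_22 = 350/875 = 0.40, a_32 = 0/875 = 0.00, a_42 = 175/875 = 0.20
  a_13 = 227.5/650 = 0.35, a_23 = 65/650 = 0.10, a_33 = 227.5/650 = 0.35, a_43 = 0/650 = 0.00
  a_14 = 157.5/450 = 0.35, a_24 = 45/450 = 0.10, a_34 = 112.5/450 = 0.25, a_44 = 90/450 = 0.20
I − A =
  [   0.85    -0.15    -0.35    -0.35]
  [  -0.10     0.60    -0.10    -0.10]
  [  -0.30     0.00     0.65    -0.25]
  [  -0.20    -0.20     0.00     0.80]
Compute the cofactors C_ij = (−1)^(i+j)·(3×3 minor ij) of I−A; the adjugate is their transpose:
adj(I−A) = Cᵀ =
  [ 0.29400   0.14100   0.18000   0.20250]
  [ 0.09400   0.29500   0.09600   0.10800]
  [ 0.17300   0.10700   0.32700   0.19125]
  [ 0.09700   0.10900   0.06900   0.25425]
det(I−A) = Σ_j (I−A)_1j·C_1j = (0.85)(0.29400) + (-0.15)(0.09400) + (-0.35)(0.17300) + (-0.35)(0.09700) = 0.1413
(I − A)⁻¹ = adj(I−A) / det(I−A) ≈
  [   2.0807     0.9979     1.2739     1.4331]
  [   0.6653     2.0878     0.6794     0.7643]
  [   1.2243     0.7573     2.3142     1.3535]
  [   0.6865     0.7714     0.4883     1.7994]
x = (I − A)⁻¹ d = adj(I−A)·d / det(I−A), with det(I−A) = 0.1413:
  x_1 = (0.29400·130 + 0.14100·130 + 0.18000·340 + 0.20250·80) / 0.1413 = 133.95 / 0.1413 ≈ 947.98
  x_2 = (0.09400·130 + 0.29500·130 + 0.09600·340 + 0.10800·80) / 0.1413 = 91.85 / 0.1413 ≈ 650.04
  x_3 = (0.17300·130 + 0.10700·130 + 0.32700·340 + 0.19125·80) / 0.1413 = 162.88 / 0.1413 ≈ 1152.72
  x_4 = (0.09700·130 + 0.10900·130 + 0.06900·340 + 0.25425·80) / 0.1413 = 70.58 / 0.1413 ≈ 499.50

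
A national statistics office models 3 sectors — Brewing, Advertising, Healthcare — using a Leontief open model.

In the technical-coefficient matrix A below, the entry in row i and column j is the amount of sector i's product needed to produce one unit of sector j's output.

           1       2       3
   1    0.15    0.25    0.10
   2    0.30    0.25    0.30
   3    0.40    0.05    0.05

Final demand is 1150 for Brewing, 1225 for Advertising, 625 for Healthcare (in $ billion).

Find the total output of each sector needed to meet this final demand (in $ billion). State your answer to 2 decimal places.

I − A =
  [   0.85    -0.25    -0.10]
  [  -0.30     0.75    -0.30]
  [  -0.40    -0.05     0.95]
Cofactors of I−A, C_ij = (−1)^(i+j)·(minor ij) (rows/columns in the sector order above):
  C_11 = (0.75)(0.95) − (-0.30)(-0.05) = 0.6975
  C_12 = −[(-0.30)(0.95) − (-0.30)(-0.40)] = 0.4050
  C_13 = (-0.30)(-0.05) − (0.75)(-0.40) = 0.3150
  C_21 = −[(-0.25)(0.95) − (-0.10)(-0.05)] = 0.2425
  C_22 = (0.85)(0.95) − (-0.10)(-0.40) = 0.7675
  C_23 = −[(0.85)(-0.05) − (-0.25)(-0.40)] = 0.1425
  C_31 = (-0.25)(-0.30) − (-0.10)(0.75) = 0.1500
  C_32 = −[(0.85)(-0.30) − (-0.10)(-0.30)] = 0.2850
  C_33 = (0.85)(0.75) − (-0.25)(-0.30) = 0.5625
det(I−A) = Σ_j (I−A)_1j·C_1j = (0.85)(0.6975) + (-0.25)(0.4050) + (-0.10)(0.3150) = 0.460125
adj(I−A) = Cᵀ =
  [ 0.6975   0.2425   0.1500]
  [ 0.4050   0.7675   0.2850]
  [ 0.3150   0.1425   0.5625]
(I − A)⁻¹ = adj(I−A) / det(I−A) ≈
  [   1.5159     0.5270     0.3260]
  [   0.8802     1.6680     0.6194]
  [   0.6846     0.3097     1.2225]
x = (I − A)⁻¹ d = adj(I−A)·d / det(I−A), with det(I−A) = 0.460125:
  x_1 = (0.6975·1150 + 0.2425·1225 + 0.1500·625) / 0.460125 = 1192.9375 / 0.460125 ≈ 2592.64
  x_2 = (0.4050·1150 + 0.7675·1225 + 0.2850·625) / 0.460125 = 1584.0625 / 0.460125 ≈ 3442.68
  x_3 = (0.3150·1150 + 0.1425·1225 + 0.5625·625) / 0.460125 = 888.375 / 0.460125 ≈ 1930.73

x_1 = 2592.64, x_2 = 3442.68, x_3 = 1930.73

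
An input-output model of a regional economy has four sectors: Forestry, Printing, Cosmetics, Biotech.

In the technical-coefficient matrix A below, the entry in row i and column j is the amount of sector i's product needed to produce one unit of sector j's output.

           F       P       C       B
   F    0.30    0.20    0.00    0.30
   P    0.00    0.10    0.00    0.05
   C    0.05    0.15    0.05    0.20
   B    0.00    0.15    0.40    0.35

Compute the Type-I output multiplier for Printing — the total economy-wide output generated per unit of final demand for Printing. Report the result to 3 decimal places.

I − A =
  [   0.70    -0.20     0.00    -0.30]
  [   0.00     0.90     0.00    -0.05]
  [  -0.05    -0.15     0.95    -0.20]
  [   0.00    -0.15    -0.40     0.65]
Compute the cofactors C_ij = (−1)^(i+j)·(3×3 minor ij) of I−A; the adjugate is their transpose:
adj(I−A) = Cᵀ =
  [ 0.473625   0.168250   0.112000   0.266000]
  [ 0.001000   0.370250   0.014000   0.033250]
  [ 0.028875   0.098000   0.404250   0.145250]
  [ 0.018000   0.145750   0.252000   0.598500]
det(I−A) = Σ_j (I−A)_1j·C_1j = (0.70)(0.473625) + (-0.20)(0.001000) + (0.00)(0.028875) + (-0.30)(0.018000) = 0.3259375
(I − A)⁻¹ = adj(I−A) / det(I−A) ≈
  [   1.4531     0.5162     0.3436     0.8161]
  [   0.0031     1.1360     0.0430     0.1020]
  [   0.0886     0.3007     1.2403     0.4456]
  [   0.0552     0.4472     0.7732     1.8362]
The output multiplier for sector j is the column-j sum of the Leontief inverse (I − A)⁻¹ = adj(I−A) / det(I−A).
Column P of adj(I−A): (0.168250, 0.370250, 0.098000, 0.145750); det(I−A) = 0.3259375.
m_P = (0.168250 + 0.370250 + 0.098000 + 0.145750) / 0.3259375 = 0.78225 / 0.3259375 = 2.400.

m_P = 2.400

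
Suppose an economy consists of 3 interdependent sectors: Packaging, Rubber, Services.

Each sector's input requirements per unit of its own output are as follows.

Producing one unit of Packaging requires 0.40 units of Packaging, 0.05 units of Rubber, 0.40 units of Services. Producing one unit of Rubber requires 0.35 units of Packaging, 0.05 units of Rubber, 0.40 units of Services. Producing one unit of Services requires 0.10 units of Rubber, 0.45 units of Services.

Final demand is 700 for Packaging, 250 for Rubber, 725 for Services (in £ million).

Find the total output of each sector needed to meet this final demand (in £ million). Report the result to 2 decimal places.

I − A =
  [   0.60    -0.35     0.00]
  [  -0.05     0.95    -0.10]
  [  -0.40    -0.40     0.55]
Cofactors of I−A, C_ij = (−1)^(i+j)·(minor ij) (rows/columns in the sector order above):
  C_11 = (0.95)(0.55) − (-0.10)(-0.40) = 0.4825
  C_12 = −[(-0.05)(0.55) − (-0.10)(-0.40)] = 0.0675
  C_13 = (-0.05)(-0.40) − (0.95)(-0.40) = 0.4000
  C_21 = −[(-0.35)(0.55) − (0.00)(-0.40)] = 0.1925
  C_22 = (0.60)(0.55) − (0.00)(-0.40) = 0.3300
  C_23 = −[(0.60)(-0.40) − (-0.35)(-0.40)] = 0.3800
  C_31 = (-0.35)(-0.10) − (0.00)(0.95) = 0.0350
  C_32 = −[(0.60)(-0.10) − (0.00)(-0.05)] = 0.0600
  C_33 = (0.60)(0.95) − (-0.35)(-0.05) = 0.5525
det(I−A) = Σ_j (I−A)_1j·C_1j = (0.60)(0.4825) + (-0.35)(0.0675) + (0.00)(0.4000) = 0.265875
adj(I−A) = Cᵀ =
  [ 0.4825   0.1925   0.0350]
  [ 0.0675   0.3300   0.0600]
  [ 0.4000   0.3800   0.5525]
(I − A)⁻¹ = adj(I−A) / det(I−A) ≈
  [   1.8148     0.7240     0.1316]
  [   0.2539     1.2412     0.2257]
  [   1.5045     1.4292     2.0780]
x = (I − A)⁻¹ d = adj(I−A)·d / det(I−A), with det(I−A) = 0.265875:
  x_1 = (0.4825·700 + 0.1925·250 + 0.0350·725) / 0.265875 = 411.25 / 0.265875 ≈ 1546.78
  x_2 = (0.0675·700 + 0.3300·250 + 0.0600·725) / 0.265875 = 173.25 / 0.265875 ≈ 651.62
  x_3 = (0.4000·700 + 0.3800·250 + 0.5525·725) / 0.265875 = 775.5625 / 0.265875 ≈ 2917.02

x_1 = 1546.78, x_2 = 651.62, x_3 = 2917.02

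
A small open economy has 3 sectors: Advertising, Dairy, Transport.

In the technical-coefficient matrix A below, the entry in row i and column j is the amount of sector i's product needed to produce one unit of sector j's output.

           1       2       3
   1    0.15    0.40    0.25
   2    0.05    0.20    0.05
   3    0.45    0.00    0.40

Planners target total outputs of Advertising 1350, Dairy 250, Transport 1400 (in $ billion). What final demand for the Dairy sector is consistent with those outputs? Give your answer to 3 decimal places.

I − A =
  [   0.85    -0.40    -0.25]
  [  -0.05     0.80    -0.05]
  [  -0.45     0.00     0.60]
d = (I − A) x:
  d_1 = (+0.85)·1350 + (-0.40)·250 + (-0.25)·1400 = 697.500
  d_2 = (-0.05)·1350 + (+0.80)·250 + (-0.05)·1400 = 62.500
  d_3 = (-0.45)·1350 + (+0.00)·250 + (+0.60)·1400 = 232.500

d_2 = 62.500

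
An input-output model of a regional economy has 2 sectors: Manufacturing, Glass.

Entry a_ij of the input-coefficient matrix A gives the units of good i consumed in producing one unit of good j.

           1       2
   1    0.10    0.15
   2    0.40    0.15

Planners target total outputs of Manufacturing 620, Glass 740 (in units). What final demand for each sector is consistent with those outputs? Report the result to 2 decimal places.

I − A =
  [   0.90    -0.15]
  [  -0.40     0.85]
d = (I − A) x:
  d_1 = (+0.90)·620 + (-0.15)·740 = 447.00
  d_2 = (-0.40)·620 + (+0.85)·740 = 381.00

d_1 = 447.00, d_2 = 381.00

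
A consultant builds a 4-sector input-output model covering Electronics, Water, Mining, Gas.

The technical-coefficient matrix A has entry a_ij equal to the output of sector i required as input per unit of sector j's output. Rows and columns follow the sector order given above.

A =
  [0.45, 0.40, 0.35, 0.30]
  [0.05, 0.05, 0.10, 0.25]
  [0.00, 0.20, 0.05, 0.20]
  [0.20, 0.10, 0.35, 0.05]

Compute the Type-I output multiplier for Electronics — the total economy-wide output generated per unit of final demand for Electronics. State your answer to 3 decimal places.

m_1 = 3.703

I − A =
  [   0.55    -0.40    -0.35    -0.30]
  [  -0.05     0.95    -0.10    -0.25]
  [   0.00    -0.20     0.95    -0.20]
  [  -0.20    -0.10    -0.35     0.95]
Compute the cofactors C_ij = (−1)^(i+j)·(3×3 minor ij) of I−A; the adjugate is their transpose:
adj(I−A) = Cᵀ =
  [ 0.728625   0.456000   0.482875   0.451750]
  [ 0.093125   0.386875   0.133750   0.159375]
  [ 0.058500   0.119500   0.385125   0.131000]
  [ 0.184750   0.180750   0.257625   0.462875]
det(I−A) = Σ_j (I−A)_1j·C_1j = (0.55)(0.728625) + (-0.40)(0.093125) + (-0.35)(0.058500) + (-0.30)(0.184750) = 0.28759375
(I − A)⁻¹ = adj(I−A) / det(I−A) ≈
  [   2.5335     1.5856     1.6790     1.5708]
  [   0.3238     1.3452     0.4651     0.5542]
  [   0.2034     0.4155     1.3391     0.4555]
  [   0.6424     0.6285     0.8958     1.6095]
The output multiplier for sector j is the column-j sum of the Leontief inverse (I − A)⁻¹ = adj(I−A) / det(I−A).
Column 1 of adj(I−A): (0.728625, 0.093125, 0.058500, 0.184750); det(I−A) = 0.28759375.
m_1 = (0.728625 + 0.093125 + 0.058500 + 0.184750) / 0.28759375 = 1.065 / 0.28759375 ≈ 3.703.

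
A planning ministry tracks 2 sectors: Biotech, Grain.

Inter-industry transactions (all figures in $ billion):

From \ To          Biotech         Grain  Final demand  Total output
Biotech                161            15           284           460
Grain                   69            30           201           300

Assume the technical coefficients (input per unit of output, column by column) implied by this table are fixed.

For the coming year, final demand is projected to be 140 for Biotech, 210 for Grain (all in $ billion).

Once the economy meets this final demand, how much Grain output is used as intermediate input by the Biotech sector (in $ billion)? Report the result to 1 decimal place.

Technical coefficients a_ij = z_ij / X_j:
  a_11 = 161/460 = 0.35, a_21 = 69/460 = 0.15
  a_12 = 15/300 = 0.05, a_22 = 30/300 = 0.10
I − A =
  [   0.65    -0.05]
  [  -0.15     0.90]
det(I−A) = (0.65)(0.90) − (-0.05)(-0.15) = 0.5775
adj(I−A) = [[0.90, 0.05], [0.15, 0.65]]
(I − A)⁻¹ = adj(I−A) / det(I−A) ≈
  [   1.5584     0.0866]
  [   0.2597     1.1255]
First solve x = (I − A)⁻¹ d = adj(I−A)·d / det(I−A); in particular x_1 = (0.90·140 + 0.05·210) / 0.5775 = 136.50 / 0.5775 ≈ 236.364.
Intermediate flow from 2 to 1: z_21 = a_21 · x_1 = 0.15 × 136.50 / 0.5775 = 20.475 / 0.5775 ≈ 35.5.

z_21 = 35.5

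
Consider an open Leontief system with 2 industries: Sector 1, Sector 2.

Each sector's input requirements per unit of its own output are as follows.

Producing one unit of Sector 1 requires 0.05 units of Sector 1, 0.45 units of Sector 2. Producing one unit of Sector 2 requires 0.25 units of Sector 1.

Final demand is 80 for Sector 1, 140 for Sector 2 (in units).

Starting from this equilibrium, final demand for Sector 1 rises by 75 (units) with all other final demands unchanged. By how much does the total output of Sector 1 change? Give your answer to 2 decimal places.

Δx_1 = 89.55

I − A =
  [   0.95    -0.25]
  [  -0.45     1.00]
det(I−A) = (0.95)(1.00) − (-0.25)(-0.45) = 0.8375
adj(I−A) = [[1.00, 0.25], [0.45, 0.95]]
(I − A)⁻¹ = adj(I−A) / det(I−A) ≈
  [   1.1940     0.2985]
  [   0.5373     1.1343]
Δx = (I − A)⁻¹ Δd with Δd having +75 in the Sector 1 component and 0 elsewhere.
So Δx_1 = L_11 · (+75), where L_11 = adj(I−A)_11 / det(I−A) = 1.00 / 0.8375.
Δx_1 = 1.00 × (+75) / 0.8375 = 75.00 / 0.8375 ≈ 89.55.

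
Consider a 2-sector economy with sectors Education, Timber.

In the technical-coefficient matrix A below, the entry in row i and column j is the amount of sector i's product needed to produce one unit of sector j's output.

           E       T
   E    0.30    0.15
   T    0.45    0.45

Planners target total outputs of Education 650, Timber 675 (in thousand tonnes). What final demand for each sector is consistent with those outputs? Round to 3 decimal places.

I − A =
  [   0.70    -0.15]
  [  -0.45     0.55]
d = (I − A) x:
  d_E = (+0.70)·650 + (-0.15)·675 = 353.750
  d_T = (-0.45)·650 + (+0.55)·675 = 78.750

d_E = 353.750, d_T = 78.750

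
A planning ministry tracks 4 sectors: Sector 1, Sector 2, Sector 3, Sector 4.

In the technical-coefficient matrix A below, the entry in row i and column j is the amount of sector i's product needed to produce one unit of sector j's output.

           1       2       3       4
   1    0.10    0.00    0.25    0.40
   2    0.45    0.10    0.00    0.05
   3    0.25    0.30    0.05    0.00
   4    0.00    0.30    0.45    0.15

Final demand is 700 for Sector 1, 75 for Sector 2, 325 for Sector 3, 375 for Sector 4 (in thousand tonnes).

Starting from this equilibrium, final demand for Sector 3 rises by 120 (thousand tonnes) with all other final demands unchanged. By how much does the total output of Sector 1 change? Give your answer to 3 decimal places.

I − A =
  [   0.90     0.00    -0.25    -0.40]
  [  -0.45     0.90     0.00    -0.05]
  [  -0.25    -0.30     0.95     0.00]
  [   0.00    -0.30    -0.45     0.85]
Compute the cofactors C_ij = (−1)^(i+j)·(3×3 minor ij) of I−A; the adjugate is their transpose:
adj(I−A) = Cᵀ =
  [ 0.705750   0.231750   0.349500   0.345750]
  [ 0.369000   0.628625   0.196875   0.210625]
  [ 0.302250   0.259500   0.621000   0.157500]
  [ 0.290250   0.359250   0.398250   0.679500]
det(I−A) = Σ_j (I−A)_1j·C_1j = (0.90)(0.705750) + (0.00)(0.369000) + (-0.25)(0.302250) + (-0.40)(0.290250) = 0.4435125
(I − A)⁻¹ = adj(I−A) / det(I−A) ≈
  [   1.5913     0.5225     0.7880     0.7796]
  [   0.8320     1.4174     0.4439     0.4749]
  [   0.6815     0.5851     1.4002     0.3551]
  [   0.6544     0.8100     0.8979     1.5321]
Δx = (I − A)⁻¹ Δd with Δd having +120 in the Sector 3 component and 0 elsewhere.
So Δx_1 = L_13 · (+120), where L_13 = adj(I−A)_13 / det(I−A) = 0.349500 / 0.4435125.
Δx_1 = 0.349500 × (+120) / 0.4435125 = 41.94 / 0.4435125 ≈ 94.563.

Δx_1 = 94.563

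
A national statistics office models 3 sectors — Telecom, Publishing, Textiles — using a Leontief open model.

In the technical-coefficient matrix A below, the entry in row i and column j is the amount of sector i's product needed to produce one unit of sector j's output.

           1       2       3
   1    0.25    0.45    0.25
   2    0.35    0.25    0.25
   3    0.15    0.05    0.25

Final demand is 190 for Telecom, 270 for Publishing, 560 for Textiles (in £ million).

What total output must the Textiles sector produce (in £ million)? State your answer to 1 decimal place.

I − A =
  [   0.75    -0.45    -0.25]
  [  -0.35     0.75    -0.25]
  [  -0.15    -0.05     0.75]
Cofactors of I−A, C_ij = (−1)^(i+j)·(minor ij) (rows/columns in the sector order above):
  C_11 = (0.75)(0.75) − (-0.25)(-0.05) = 0.5500
  C_12 = −[(-0.35)(0.75) − (-0.25)(-0.15)] = 0.3000
  C_13 = (-0.35)(-0.05) − (0.75)(-0.15) = 0.1300
  C_21 = −[(-0.45)(0.75) − (-0.25)(-0.05)] = 0.3500
  C_22 = (0.75)(0.75) − (-0.25)(-0.15) = 0.5250
  C_23 = −[(0.75)(-0.05) − (-0.45)(-0.15)] = 0.1050
  C_31 = (-0.45)(-0.25) − (-0.25)(0.75) = 0.3000
  C_32 = −[(0.75)(-0.25) − (-0.25)(-0.35)] = 0.2750
  C_33 = (0.75)(0.75) − (-0.45)(-0.35) = 0.4050
det(I−A) = Σ_j (I−A)_1j·C_1j = (0.75)(0.5500) + (-0.45)(0.3000) + (-0.25)(0.1300) = 0.2450
adj(I−A) = Cᵀ =
  [ 0.5500   0.3500   0.3000]
  [ 0.3000   0.5250   0.2750]
  [ 0.1300   0.1050   0.4050]
(I − A)⁻¹ = adj(I−A) / det(I−A) ≈
  [   2.2449     1.4286     1.2245]
  [   1.2245     2.1429     1.1224]
  [   0.5306     0.4286     1.6531]
x = (I − A)⁻¹ d = adj(I−A)·d / det(I−A), with det(I−A) = 0.2450:
  x_1 = (0.5500·190 + 0.3500·270 + 0.3000·560) / 0.2450 = 367.00 / 0.2450 ≈ 1498.0
  x_2 = (0.3000·190 + 0.5250·270 + 0.2750·560) / 0.2450 = 352.75 / 0.2450 ≈ 1439.8
  x_3 = (0.1300·190 + 0.1050·270 + 0.4050·560) / 0.2450 = 279.85 / 0.2450 ≈ 1142.2

x_3 = 1142.2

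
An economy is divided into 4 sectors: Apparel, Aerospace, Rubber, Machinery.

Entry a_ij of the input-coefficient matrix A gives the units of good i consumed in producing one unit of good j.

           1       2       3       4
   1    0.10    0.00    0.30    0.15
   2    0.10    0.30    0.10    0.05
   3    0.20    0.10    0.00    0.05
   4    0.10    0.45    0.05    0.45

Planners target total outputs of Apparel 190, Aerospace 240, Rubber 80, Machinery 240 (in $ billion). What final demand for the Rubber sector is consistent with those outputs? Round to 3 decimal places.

I − A =
  [   0.90     0.00    -0.30    -0.15]
  [  -0.10     0.70    -0.10    -0.05]
  [  -0.20    -0.10     1.00    -0.05]
  [  -0.10    -0.45    -0.05     0.55]
d = (I − A) x:
  d_1 = (+0.90)·190 + (+0.00)·240 + (-0.30)·80 + (-0.15)·240 = 111.000
  d_2 = (-0.10)·190 + (+0.70)·240 + (-0.10)·80 + (-0.05)·240 = 129.000
  d_3 = (-0.20)·190 + (-0.10)·240 + (+1.00)·80 + (-0.05)·240 = 6.000
  d_4 = (-0.10)·190 + (-0.45)·240 + (-0.05)·80 + (+0.55)·240 = 1.000

d_3 = 6.000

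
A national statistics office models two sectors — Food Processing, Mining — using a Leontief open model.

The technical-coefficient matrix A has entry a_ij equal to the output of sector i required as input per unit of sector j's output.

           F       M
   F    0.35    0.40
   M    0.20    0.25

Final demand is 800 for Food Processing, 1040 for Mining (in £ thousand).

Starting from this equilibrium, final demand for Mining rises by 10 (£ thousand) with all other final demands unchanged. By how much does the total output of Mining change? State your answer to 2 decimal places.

I − A =
  [   0.65    -0.40]
  [  -0.20     0.75]
det(I−A) = (0.65)(0.75) − (-0.40)(-0.20) = 0.4075
adj(I−A) = [[0.75, 0.40], [0.20, 0.65]]
(I − A)⁻¹ = adj(I−A) / det(I−A) ≈
  [   1.8405     0.9816]
  [   0.4908     1.5951]
Δx = (I − A)⁻¹ Δd with Δd having +10 in the Mining component and 0 elsewhere.
So Δx_M = L_MM · (+10), where L_MM = adj(I−A)_MM / det(I−A) = 0.65 / 0.4075.
Δx_M = 0.65 × (+10) / 0.4075 = 6.50 / 0.4075 ≈ 15.95.

Δx_M = 15.95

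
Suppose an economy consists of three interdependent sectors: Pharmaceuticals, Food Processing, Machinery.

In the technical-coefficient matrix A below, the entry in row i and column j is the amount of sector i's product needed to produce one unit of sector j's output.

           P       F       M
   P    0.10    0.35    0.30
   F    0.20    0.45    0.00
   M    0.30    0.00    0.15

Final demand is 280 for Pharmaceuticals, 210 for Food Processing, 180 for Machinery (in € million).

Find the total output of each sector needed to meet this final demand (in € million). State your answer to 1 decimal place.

I − A =
  [   0.90    -0.35    -0.30]
  [  -0.20     0.55     0.00]
  [  -0.30     0.00     0.85]
Cofactors of I−A, C_ij = (−1)^(i+j)·(minor ij) (rows/columns in the sector order above):
  C_11 = (0.55)(0.85) − (0.00)(0.00) = 0.4675
  C_12 = −[(-0.20)(0.85) − (0.00)(-0.30)] = 0.1700
  C_13 = (-0.20)(0.00) − (0.55)(-0.30) = 0.1650
  C_21 = −[(-0.35)(0.85) − (-0.30)(0.00)] = 0.2975
  C_22 = (0.90)(0.85) − (-0.30)(-0.30) = 0.6750
  C_23 = −[(0.90)(0.00) − (-0.35)(-0.30)] = 0.1050
  C_31 = (-0.35)(0.00) − (-0.30)(0.55) = 0.1650
  C_32 = −[(0.90)(0.00) − (-0.30)(-0.20)] = 0.0600
  C_33 = (0.90)(0.55) − (-0.35)(-0.20) = 0.4250
det(I−A) = Σ_j (I−A)_1j·C_1j = (0.90)(0.4675) + (-0.35)(0.1700) + (-0.30)(0.1650) = 0.31175
adj(I−A) = Cᵀ =
  [ 0.4675   0.2975   0.1650]
  [ 0.1700   0.6750   0.0600]
  [ 0.1650   0.1050   0.4250]
(I − A)⁻¹ = adj(I−A) / det(I−A) ≈
  [   1.4996     0.9543     0.5293]
  [   0.5453     2.1652     0.1925]
  [   0.5293     0.3368     1.3633]
x = (I − A)⁻¹ d = adj(I−A)·d / det(I−A), with det(I−A) = 0.31175:
  x_P = (0.4675·280 + 0.2975·210 + 0.1650·180) / 0.31175 = 223.075 / 0.31175 ≈ 715.6
  x_F = (0.1700·280 + 0.6750·210 + 0.0600·180) / 0.31175 = 200.15 / 0.31175 ≈ 642.0
  x_M = (0.1650·280 + 0.1050·210 + 0.4250·180) / 0.31175 = 144.75 / 0.31175 ≈ 464.3

x_P = 715.6, x_F = 642.0, x_M = 464.3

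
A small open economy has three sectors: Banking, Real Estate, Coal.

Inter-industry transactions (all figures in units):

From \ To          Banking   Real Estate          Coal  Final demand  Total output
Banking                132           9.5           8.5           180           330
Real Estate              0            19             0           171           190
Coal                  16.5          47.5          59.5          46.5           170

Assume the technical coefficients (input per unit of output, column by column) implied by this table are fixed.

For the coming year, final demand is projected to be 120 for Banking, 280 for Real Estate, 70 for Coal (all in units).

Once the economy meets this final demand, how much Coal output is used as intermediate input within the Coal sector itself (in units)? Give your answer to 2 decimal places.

Technical coefficients a_ij = z_ij / X_j:
  a_11 = 132/330 = 0.40, a_21 = 0/330 = 0.00, a_31 = 16.5/330 = 0.05
  a_12 = 9.5/190 = 0.05, a_22 = 19/190 = 0.10, a_32 = 47.5/190 = 0.25
  a_13 = 8.5/170 = 0.05, a_23 = 0/170 = 0.00, a_33 = 59.5/170 = 0.35
I − A =
  [   0.60    -0.05    -0.05]
  [   0.00     0.90     0.00]
  [  -0.05    -0.25     0.65]
Cofactors of I−A, C_ij = (−1)^(i+j)·(minor ij) (rows/columns in the sector order above):
  C_11 = (0.90)(0.65) − (0.00)(-0.25) = 0.5850
  C_12 = −[(0.00)(0.65) − (0.00)(-0.05)] = 0.0000
  C_13 = (0.00)(-0.25) − (0.90)(-0.05) = 0.0450
  C_21 = −[(-0.05)(0.65) − (-0.05)(-0.25)] = 0.0450
  C_22 = (0.60)(0.65) − (-0.05)(-0.05) = 0.3875
  C_23 = −[(0.60)(-0.25) − (-0.05)(-0.05)] = 0.1525
  C_31 = (-0.05)(0.00) − (-0.05)(0.90) = 0.0450
  C_32 = −[(0.60)(0.00) − (-0.05)(0.00)] = 0.0000
  C_33 = (0.60)(0.90) − (-0.05)(0.00) = 0.5400
det(I−A) = Σ_j (I−A)_1j·C_1j = (0.60)(0.5850) + (-0.05)(0.0000) + (-0.05)(0.0450) = 0.34875
adj(I−A) = Cᵀ =
  [ 0.5850   0.0450   0.0450]
  [ 0.0000   0.3875   0.0000]
  [ 0.0450   0.1525   0.5400]
(I − A)⁻¹ = adj(I−A) / det(I−A) ≈
  [   1.6774     0.1290     0.1290]
  [   0.0000     1.1111     0.0000]
  [   0.1290     0.4373     1.5484]
First solve x = (I − A)⁻¹ d = adj(I−A)·d / det(I−A); in particular x_3 = (0.0450·120 + 0.1525·280 + 0.5400·70) / 0.34875 = 85.90 / 0.34875 ≈ 246.3082.
Intermediate flow from 3 to 3: z_33 = a_33 · x_3 = 0.35 × 85.90 / 0.34875 = 30.065 / 0.34875 ≈ 86.21.

z_33 = 86.21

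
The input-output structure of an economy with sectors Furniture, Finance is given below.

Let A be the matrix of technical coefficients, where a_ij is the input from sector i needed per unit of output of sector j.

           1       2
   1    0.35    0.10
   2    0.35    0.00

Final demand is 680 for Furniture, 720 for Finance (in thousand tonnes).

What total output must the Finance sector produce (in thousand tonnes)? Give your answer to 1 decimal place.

I − A =
  [   0.65    -0.10]
  [  -0.35     1.00]
det(I−A) = (0.65)(1.00) − (-0.10)(-0.35) = 0.6150
adj(I−A) = [[1.00, 0.10], [0.35, 0.65]]
(I − A)⁻¹ = adj(I−A) / det(I−A) ≈
  [   1.6260     0.1626]
  [   0.5691     1.0569]
x = (I − A)⁻¹ d = adj(I−A)·d / det(I−A), with det(I−A) = 0.6150:
  x_1 = (1.00·680 + 0.10·720) / 0.6150 = 752.00 / 0.6150 ≈ 1222.8
  x_2 = (0.35·680 + 0.65·720) / 0.6150 = 706.00 / 0.6150 ≈ 1148.0

x_2 = 1148.0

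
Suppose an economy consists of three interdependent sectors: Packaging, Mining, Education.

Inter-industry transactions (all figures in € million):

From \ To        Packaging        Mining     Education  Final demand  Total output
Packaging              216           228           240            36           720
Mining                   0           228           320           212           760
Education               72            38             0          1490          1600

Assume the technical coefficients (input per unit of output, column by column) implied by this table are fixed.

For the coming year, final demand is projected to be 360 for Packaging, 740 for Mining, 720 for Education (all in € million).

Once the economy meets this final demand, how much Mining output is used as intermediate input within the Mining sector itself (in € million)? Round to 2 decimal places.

Technical coefficients a_ij = z_ij / X_j:
  a_11 = 216/720 = 0.30, a_21 = 0/720 = 0.00, a_31 = 72/720 = 0.10
  a_12 = 228/760 = 0.30, a_22 = 228/760 = 0.30, a_32 = 38/760 = 0.05
  a_13 = 240/1600 = 0.15, a_23 = 320/1600 = 0.20, a_33 = 0/1600 = 0.00
I − A =
  [   0.70    -0.30    -0.15]
  [   0.00     0.70    -0.20]
  [  -0.10    -0.05     1.00]
Cofactors of I−A, C_ij = (−1)^(i+j)·(minor ij) (rows/columns in the sector order above):
  C_11 = (0.70)(1.00) − (-0.20)(-0.05) = 0.6900
  C_12 = −[(0.00)(1.00) − (-0.20)(-0.10)] = 0.0200
  C_13 = (0.00)(-0.05) − (0.70)(-0.10) = 0.0700
  C_21 = −[(-0.30)(1.00) − (-0.15)(-0.05)] = 0.3075
  C_22 = (0.70)(1.00) − (-0.15)(-0.10) = 0.6850
  C_23 = −[(0.70)(-0.05) − (-0.30)(-0.10)] = 0.0650
  C_31 = (-0.30)(-0.20) − (-0.15)(0.70) = 0.1650
  C_32 = −[(0.70)(-0.20) − (-0.15)(0.00)] = 0.1400
  C_33 = (0.70)(0.70) − (-0.30)(0.00) = 0.4900
det(I−A) = Σ_j (I−A)_1j·C_1j = (0.70)(0.6900) + (-0.30)(0.0200) + (-0.15)(0.0700) = 0.4665
adj(I−A) = Cᵀ =
  [ 0.6900   0.3075   0.1650]
  [ 0.0200   0.6850   0.1400]
  [ 0.0700   0.0650   0.4900]
(I − A)⁻¹ = adj(I−A) / det(I−A) ≈
  [   1.4791     0.6592     0.3537]
  [   0.0429     1.4684     0.3001]
  [   0.1501     0.1393     1.0504]
First solve x = (I − A)⁻¹ d = adj(I−A)·d / det(I−A); in particular x_2 = (0.0200·360 + 0.6850·740 + 0.1400·720) / 0.4665 = 614.90 / 0.4665 ≈ 1318.1136.
Intermediate flow from 2 to 2: z_22 = a_22 · x_2 = 0.30 × 614.90 / 0.4665 = 184.47 / 0.4665 ≈ 395.43.

z_22 = 395.43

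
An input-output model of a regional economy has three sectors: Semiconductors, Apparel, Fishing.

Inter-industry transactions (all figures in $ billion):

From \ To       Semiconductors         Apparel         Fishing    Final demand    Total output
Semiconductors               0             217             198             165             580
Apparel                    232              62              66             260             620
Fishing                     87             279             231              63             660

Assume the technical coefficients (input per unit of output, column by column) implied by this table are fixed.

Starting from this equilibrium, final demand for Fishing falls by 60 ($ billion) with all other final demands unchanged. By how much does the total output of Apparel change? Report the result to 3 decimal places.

Δx_2 = -37.795

Technical coefficients a_ij = z_ij / X_j:
  a_11 = 0/580 = 0.00, a_21 = 232/580 = 0.40, a_31 = 87/580 = 0.15
  a_12 = 217/620 = 0.35, a_22 = 62/620 = 0.10, a_32 = 279/620 = 0.45
  a_13 = 198/660 = 0.30, a_23 = 66/660 = 0.10, a_33 = 231/660 = 0.35
I − A =
  [   1.00    -0.35    -0.30]
  [  -0.40     0.90    -0.10]
  [  -0.15    -0.45     0.65]
Cofactors of I−A, C_ij = (−1)^(i+j)·(minor ij) (rows/columns in the sector order above):
  C_11 = (0.90)(0.65) − (-0.10)(-0.45) = 0.5400
  C_12 = −[(-0.40)(0.65) − (-0.10)(-0.15)] = 0.2750
  C_13 = (-0.40)(-0.45) − (0.90)(-0.15) = 0.3150
  C_21 = −[(-0.35)(0.65) − (-0.30)(-0.45)] = 0.3625
  C_22 = (1.00)(0.65) − (-0.30)(-0.15) = 0.6050
  C_23 = −[(1.00)(-0.45) − (-0.35)(-0.15)] = 0.5025
  C_31 = (-0.35)(-0.10) − (-0.30)(0.90) = 0.3050
  C_32 = −[(1.00)(-0.10) − (-0.30)(-0.40)] = 0.2200
  C_33 = (1.00)(0.90) − (-0.35)(-0.40) = 0.7600
det(I−A) = Σ_j (I−A)_1j·C_1j = (1.00)(0.5400) + (-0.35)(0.2750) + (-0.30)(0.3150) = 0.34925
adj(I−A) = Cᵀ =
  [ 0.5400   0.3625   0.3050]
  [ 0.2750   0.6050   0.2200]
  [ 0.3150   0.5025   0.7600]
(I − A)⁻¹ = adj(I−A) / det(I−A) ≈
  [   1.5462     1.0379     0.8733]
  [   0.7874     1.7323     0.6299]
  [   0.9019     1.4388     2.1761]
Δx = (I − A)⁻¹ Δd with Δd having -60 in the Fishing component and 0 elsewhere.
So Δx_2 = L_23 · (-60), where L_23 = adj(I−A)_23 / det(I−A) = 0.2200 / 0.34925.
Δx_2 = 0.2200 × (-60) / 0.34925 = -13.20 / 0.34925 ≈ -37.795.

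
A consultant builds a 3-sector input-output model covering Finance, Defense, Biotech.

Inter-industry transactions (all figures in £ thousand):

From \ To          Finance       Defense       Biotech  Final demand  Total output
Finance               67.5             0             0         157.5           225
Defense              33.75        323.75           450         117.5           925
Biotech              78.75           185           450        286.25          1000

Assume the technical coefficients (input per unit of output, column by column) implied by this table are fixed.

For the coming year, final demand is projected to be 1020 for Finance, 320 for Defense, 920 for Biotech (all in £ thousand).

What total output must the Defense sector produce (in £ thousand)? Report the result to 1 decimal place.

x_D = 3513.0

Technical coefficients a_ij = z_ij / X_j:
  a_FF = 67.5/225 = 0.30, a_DF = 33.75/225 = 0.15, a_BF = 78.75/225 = 0.35
  a_FD = 0/925 = 0.00, a_DD = 323.75/925 = 0.35, a_BD = 185/925 = 0.20
  a_FB = 0/1000 = 0.00, a_DB = 450/1000 = 0.45, a_BB = 450/1000 = 0.45
I − A =
  [   0.70     0.00     0.00]
  [  -0.15     0.65    -0.45]
  [  -0.35    -0.20     0.55]
Cofactors of I−A, C_ij = (−1)^(i+j)·(minor ij) (rows/columns in the sector order above):
  C_11 = (0.65)(0.55) − (-0.45)(-0.20) = 0.2675
  C_12 = −[(-0.15)(0.55) − (-0.45)(-0.35)] = 0.2400
  C_13 = (-0.15)(-0.20) − (0.65)(-0.35) = 0.2575
  C_21 = −[(0.00)(0.55) − (0.00)(-0.20)] = 0.0000
  C_22 = (0.70)(0.55) − (0.00)(-0.35) = 0.3850
  C_23 = −[(0.70)(-0.20) − (0.00)(-0.35)] = 0.1400
  C_31 = (0.00)(-0.45) − (0.00)(0.65) = 0.0000
  C_32 = −[(0.70)(-0.45) − (0.00)(-0.15)] = 0.3150
  C_33 = (0.70)(0.65) − (0.00)(-0.15) = 0.4550
det(I−A) = Σ_j (I−A)_1j·C_1j = (0.70)(0.2675) + (0.00)(0.2400) + (0.00)(0.2575) = 0.18725
adj(I−A) = Cᵀ =
  [ 0.2675   0.0000   0.0000]
  [ 0.2400   0.3850   0.3150]
  [ 0.2575   0.1400   0.4550]
(I − A)⁻¹ = adj(I−A) / det(I−A) ≈
  [   1.4286     0.0000     0.0000]
  [   1.2817     2.0561     1.6822]
  [   1.3752     0.7477     2.4299]
x = (I − A)⁻¹ d = adj(I−A)·d / det(I−A), with det(I−A) = 0.18725:
  x_F = (0.2675·1020 + 0.0000·320 + 0.0000·920) / 0.18725 = 272.85 / 0.18725 ≈ 1457.1
  x_D = (0.2400·1020 + 0.3850·320 + 0.3150·920) / 0.18725 = 657.80 / 0.18725 ≈ 3513.0
  x_B = (0.2575·1020 + 0.1400·320 + 0.4550·920) / 0.18725 = 726.05 / 0.18725 ≈ 3877.4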